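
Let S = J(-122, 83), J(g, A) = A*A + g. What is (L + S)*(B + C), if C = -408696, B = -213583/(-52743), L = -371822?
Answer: 2622997998033325/17581 ≈ 1.4920e+11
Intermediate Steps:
B = 213583/52743 (B = -213583*(-1/52743) = 213583/52743 ≈ 4.0495)
J(g, A) = g + A**2 (J(g, A) = A**2 + g = g + A**2)
S = 6767 (S = -122 + 83**2 = -122 + 6889 = 6767)
(L + S)*(B + C) = (-371822 + 6767)*(213583/52743 - 408696) = -365055*(-21555639545/52743) = 2622997998033325/17581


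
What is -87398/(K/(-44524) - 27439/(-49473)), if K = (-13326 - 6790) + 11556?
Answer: -2092551173838/17882423 ≈ -1.1702e+5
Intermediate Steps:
K = -8560 (K = -20116 + 11556 = -8560)
-87398/(K/(-44524) - 27439/(-49473)) = -87398/(-8560/(-44524) - 27439/(-49473)) = -87398/(-8560*(-1/44524) - 27439*(-1/49473)) = -87398/(2140/11131 + 1193/2151) = -87398/17882423/23942781 = -87398*23942781/17882423 = -2092551173838/17882423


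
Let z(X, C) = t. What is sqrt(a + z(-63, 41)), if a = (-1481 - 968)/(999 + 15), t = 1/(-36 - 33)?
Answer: I*sqrt(7819770)/1794 ≈ 1.5587*I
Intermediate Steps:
t = -1/69 (t = 1/(-69) = -1/69 ≈ -0.014493)
z(X, C) = -1/69
a = -2449/1014 ≈ -2.4152
sqrt(a + z(-63, 41)) = sqrt(-2449/1014 - 1/69) = sqrt(-56665/23322) = I*sqrt(7819770)/1794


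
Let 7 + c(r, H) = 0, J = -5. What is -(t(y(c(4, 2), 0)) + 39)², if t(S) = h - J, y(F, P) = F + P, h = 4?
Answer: -2304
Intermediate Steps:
c(r, H) = -7 (c(r, H) = -7 + 0 = -7)
t(S) = 9 (t(S) = 4 - 1*(-5) = 4 + 5 = 9)
-(t(y(c(4, 2), 0)) + 39)² = -(9 + 39)² = -1*48² = -1*2304 = -2304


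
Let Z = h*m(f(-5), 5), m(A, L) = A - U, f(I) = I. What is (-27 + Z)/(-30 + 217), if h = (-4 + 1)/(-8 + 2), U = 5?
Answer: -32/187 ≈ -0.17112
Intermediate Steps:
m(A, L) = -5 + A (m(A, L) = A - 1*5 = A - 5 = -5 + A)
h = ½ (h = -3/(-6) = -3*(-⅙) = ½ ≈ 0.50000)
Z = -5 (Z = (-5 - 5)/2 = (½)*(-10) = -5)
(-27 + Z)/(-30 + 217) = (-27 - 5)/(-30 + 217) = -32/187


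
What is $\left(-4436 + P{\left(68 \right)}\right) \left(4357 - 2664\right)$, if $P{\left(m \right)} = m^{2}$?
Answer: $318284$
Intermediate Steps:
$\left(-4436 + P{\left(68 \right)}\right) \left(4357 - 2664\right) = \left(-4436 + 68^{2}\right) \left(4357 - 2664\right) = \left(-4436 + 4624\right) 1693 = 188 \cdot 1693 = 318284$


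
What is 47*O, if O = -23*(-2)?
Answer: 2162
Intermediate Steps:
O = 46
47*O = 47*46 = 2162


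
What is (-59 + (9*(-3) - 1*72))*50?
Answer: -7900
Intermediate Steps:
(-59 + (9*(-3) - 1*72))*50 = (-59 + (-27 - 72))*50 = (-59 - 99)*50 = -158*50 = -7900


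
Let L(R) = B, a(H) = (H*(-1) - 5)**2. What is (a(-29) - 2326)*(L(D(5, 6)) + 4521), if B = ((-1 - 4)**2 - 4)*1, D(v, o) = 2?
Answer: -7948500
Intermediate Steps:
a(H) = (-5 - H)**2 (a(H) = (-H - 5)**2 = (-5 - H)**2)
B = 21 (B = ((-5)**2 - 4)*1 = (25 - 4)*1 = 21*1 = 21)
L(R) = 21
(a(-29) - 2326)*(L(D(5, 6)) + 4521) = ((5 - 29)**2 - 2326)*(21 + 4521) = ((-24)**2 - 2326)*4542 = (576 - 2326)*4542 = -1750*4542 = -7948500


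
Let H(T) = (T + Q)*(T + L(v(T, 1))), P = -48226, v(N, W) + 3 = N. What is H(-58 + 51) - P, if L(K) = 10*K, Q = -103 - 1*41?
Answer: 64383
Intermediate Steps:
v(N, W) = -3 + N
Q = -144 (Q = -103 - 41 = -144)
H(T) = (-144 + T)*(-30 + 11*T) (H(T) = (T - 144)*(T + 10*(-3 + T)) = (-144 + T)*(T + (-30 + 10*T)) = (-144 + T)*(-30 + 11*T))
H(-58 + 51) - P = (4320 - 1614*(-58 + 51) + 11*(-58 + 51)²) - 1*(-48226) = (4320 - 1614*(-7) + 11*(-7)²) + 48226 = (4320 + 11298 + 11*49) + 48226 = (4320 + 11298 + 539) + 48226 = 16157 + 48226 = 64383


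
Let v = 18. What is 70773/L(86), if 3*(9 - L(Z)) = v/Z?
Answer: 1014413/128 ≈ 7925.1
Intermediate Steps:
L(Z) = 9 - 6/Z
70773/L(86) = 70773/(9 - 6/86) = 70773/(9 - 6*1/86) = 70773/(9 - 3/43) = 70773/(384/43) = 70773*(43/384) = 1014413/128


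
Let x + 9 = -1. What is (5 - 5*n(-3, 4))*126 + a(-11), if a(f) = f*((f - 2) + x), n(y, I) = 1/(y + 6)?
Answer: 673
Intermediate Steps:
x = -10 (x = -9 - 1 = -10)
n(y, I) = 1/(6 + y)
a(f) = f*(-12 + f) (a(f) = f*((f - 2) - 10) = f*((-2 + f) - 10) = f*(-12 + f))
(5 - 5*n(-3, 4))*126 + a(-11) = (5 - 5/(6 - 3))*126 - 11*(-12 - 11) = (5 - 5/3)*126 - 11*(-23) = (5 - 5*1/3)*126 + 253 = (5 - 5/3)*126 + 253 = (10/3)*126 + 253 = 420 + 253 = 673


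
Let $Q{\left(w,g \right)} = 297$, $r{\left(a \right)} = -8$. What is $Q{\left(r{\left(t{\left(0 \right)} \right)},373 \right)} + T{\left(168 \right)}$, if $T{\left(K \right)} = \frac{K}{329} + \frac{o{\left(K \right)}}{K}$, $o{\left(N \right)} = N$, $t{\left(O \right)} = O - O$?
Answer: $\frac{14030}{47} \approx 298.51$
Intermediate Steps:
$t{\left(O \right)} = 0$
$T{\left(K \right)} = 1 + \frac{K}{329}$ ($T{\left(K \right)} = \frac{K}{329} + \frac{K}{K} = K \frac{1}{329} + 1 = \frac{K}{329} + 1 = 1 + \frac{K}{329}$)
$Q{\left(r{\left(t{\left(0 \right)} \right)},373 \right)} + T{\left(168 \right)} = 297 + \left(1 + \frac{1}{329} \cdot 168\right) = 297 + \left(1 + \frac{24}{47}\right) = 297 + \frac{71}{47} = \frac{14030}{47}$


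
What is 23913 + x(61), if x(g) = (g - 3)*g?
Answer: 27451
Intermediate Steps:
x(g) = g*(-3 + g) (x(g) = (-3 + g)*g = g*(-3 + g))
23913 + x(61) = 23913 + 61*(-3 + 61) = 23913 + 61*58 = 23913 + 3538 = 27451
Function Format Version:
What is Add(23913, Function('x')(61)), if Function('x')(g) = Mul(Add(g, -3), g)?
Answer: 27451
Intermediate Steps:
Function('x')(g) = Mul(g, Add(-3, g)) (Function('x')(g) = Mul(Add(-3, g), g) = Mul(g, Add(-3, g)))
Add(23913, Function('x')(61)) = Add(23913, Mul(61, Add(-3, 61))) = Add(23913, Mul(61, 58)) = Add(23913, 3538) = 27451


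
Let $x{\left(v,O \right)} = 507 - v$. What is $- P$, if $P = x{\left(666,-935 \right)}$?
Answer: $159$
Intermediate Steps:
$P = -159$ ($P = 507 - 666 = -159$)
$- P = \left(-1\right) \left(-159\right) = 159$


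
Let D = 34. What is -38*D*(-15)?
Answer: 19380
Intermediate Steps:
-38*D*(-15) = -38*34*(-15) = -1292*(-15) = 19380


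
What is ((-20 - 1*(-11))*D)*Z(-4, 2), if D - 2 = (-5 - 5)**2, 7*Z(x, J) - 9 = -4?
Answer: -4590/7 ≈ -655.71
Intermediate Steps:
Z(x, J) = 5/7 (Z(x, J) = 9/7 + (1/7)*(-4) = 9/7 - 4/7 = 5/7)
D = 102 (D = 2 + (-5 - 5)**2 = 2 + (-10)**2 = 2 + 100 = 102)
((-20 - 1*(-11))*D)*Z(-4, 2) = ((-20 - 1*(-11))*102)*(5/7) = ((-20 + 11)*102)*(5/7) = -9*102*(5/7) = -918*5/7 = -4590/7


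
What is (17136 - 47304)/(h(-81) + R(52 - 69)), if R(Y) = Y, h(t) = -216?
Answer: 30168/233 ≈ 129.48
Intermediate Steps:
(17136 - 47304)/(h(-81) + R(52 - 69)) = (17136 - 47304)/(-216 + (52 - 69)) = -30168/(-216 - 17) = -30168/(-233) = -30168*(-1/233) = 30168/233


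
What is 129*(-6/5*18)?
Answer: -13932/5 ≈ -2786.4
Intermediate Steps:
129*(-6/5*18) = 129*(-108/5) = -13932/5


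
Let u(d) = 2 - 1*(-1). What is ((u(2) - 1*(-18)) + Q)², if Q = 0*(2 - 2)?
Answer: 441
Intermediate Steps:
u(d) = 3 (u(d) = 2 + 1 = 3)
Q = 0 (Q = 0*0 = 0)
((u(2) - 1*(-18)) + Q)² = ((3 - 1*(-18)) + 0)² = ((3 + 18) + 0)² = (21 + 0)² = 21² = 441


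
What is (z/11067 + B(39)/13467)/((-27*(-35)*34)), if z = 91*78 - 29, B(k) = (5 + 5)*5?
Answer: 31917191/1596210785190 ≈ 1.9996e-5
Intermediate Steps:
B(k) = 50 (B(k) = 10*5 = 50)
z = 7069 (z = 7098 - 29 = 7069)
(z/11067 + B(39)/13467)/((-27*(-35)*34)) = (7069/11067 + 50/13467)/((-27*(-35)*34)) = (7069*(1/11067) + 50*(1/13467))/((945*34)) = (7069/11067 + 50/13467)/32130 = (31917191/49679763)*(1/32130) = 31917191/1596210785190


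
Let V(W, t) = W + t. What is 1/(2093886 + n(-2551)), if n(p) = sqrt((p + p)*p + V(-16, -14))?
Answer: 1046943/2192172782912 - sqrt(3253793)/2192172782912 ≈ 4.7676e-7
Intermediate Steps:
n(p) = sqrt(-30 + 2*p**2) (n(p) = sqrt((p + p)*p + (-16 - 14)) = sqrt((2*p)*p - 30) = sqrt(2*p**2 - 30) = sqrt(-30 + 2*p**2))
1/(2093886 + n(-2551)) = 1/(2093886 + sqrt(-30 + 2*(-2551)**2)) = 1/(2093886 + sqrt(-30 + 2*6507601)) = 1/(2093886 + sqrt(-30 + 13015202)) = 1/(2093886 + sqrt(13015172)) = 1/(2093886 + 2*sqrt(3253793))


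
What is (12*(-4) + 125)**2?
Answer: 5929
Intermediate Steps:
(12*(-4) + 125)**2 = (-48 + 125)**2 = 77**2 = 5929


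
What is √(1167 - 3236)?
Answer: I*√2069 ≈ 45.486*I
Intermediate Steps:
√(1167 - 3236) = √(-2069) = I*√2069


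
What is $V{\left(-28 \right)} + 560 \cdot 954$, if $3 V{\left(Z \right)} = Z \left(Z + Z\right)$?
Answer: $\frac{1604288}{3} \approx 5.3476 \cdot 10^{5}$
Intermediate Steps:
$V{\left(Z \right)} = \frac{2 Z^{2}}{3}$ ($V{\left(Z \right)} = \frac{Z \left(Z + Z\right)}{3} = \frac{Z 2 Z}{3} = \frac{2 Z^{2}}{3}$)
$V{\left(-28 \right)} + 560 \cdot 954 = \frac{2 \left(-28\right)^{2}}{3} + 560 \cdot 954 = \frac{2}{3} \cdot 784 + 534240 = \frac{1568}{3} + 534240 = \frac{1604288}{3}$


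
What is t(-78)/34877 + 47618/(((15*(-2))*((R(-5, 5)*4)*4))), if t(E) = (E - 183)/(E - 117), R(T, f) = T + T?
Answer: 10795066169/1088162400 ≈ 9.9205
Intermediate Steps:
R(T, f) = 2*T
t(E) = (-183 + E)/(-117 + E)
t(-78)/34877 + 47618/(((15*(-2))*((R(-5, 5)*4)*4))) = ((-183 - 78)/(-117 - 78))/34877 + 47618/(((15*(-2))*(((2*(-5))*4)*4))) = (-261/(-195))*(1/34877) + 47618/((-30*(-10*4)*4)) = -1/195*(-261)*(1/34877) + 47618/((-(-1200)*4)) = (87/65)*(1/34877) + 47618/((-30*(-160))) = 87/2267005 + 47618/4800 = 87/2267005 + 47618*(1/4800) = 87/2267005 + 23809/2400 = 10795066169/1088162400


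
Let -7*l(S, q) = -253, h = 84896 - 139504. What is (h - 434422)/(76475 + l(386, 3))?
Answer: -570535/89263 ≈ -6.3916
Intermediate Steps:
h = -54608
l(S, q) = 253/7 (l(S, q) = -1/7*(-253) = 253/7)
(h - 434422)/(76475 + l(386, 3)) = (-54608 - 434422)/(76475 + 253/7) = -489030/535578/7 = -489030*7/535578 = -570535/89263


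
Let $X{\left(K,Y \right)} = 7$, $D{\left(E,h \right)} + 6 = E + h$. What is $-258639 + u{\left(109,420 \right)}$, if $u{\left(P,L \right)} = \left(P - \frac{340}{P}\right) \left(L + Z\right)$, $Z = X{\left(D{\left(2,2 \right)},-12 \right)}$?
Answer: $- \frac{23263644}{109} \approx -2.1343 \cdot 10^{5}$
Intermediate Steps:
$D{\left(E,h \right)} = -6 + E + h$ ($D{\left(E,h \right)} = -6 + \left(E + h\right) = -6 + E + h$)
$Z = 7$
$u{\left(P,L \right)} = \left(7 + L\right) \left(P - \frac{340}{P}\right)$ ($u{\left(P,L \right)} = \left(P - \frac{340}{P}\right) \left(L + 7\right) = \left(P - \frac{340}{P}\right) \left(7 + L\right) = \left(7 + L\right) \left(P - \frac{340}{P}\right)$)
$-258639 + u{\left(109,420 \right)} = -258639 + \frac{-2380 - 142800 + 109^{2} \left(7 + 420\right)}{109} = -258639 + \frac{-2380 - 142800 + 11881 \cdot 427}{109} = -258639 + \frac{-2380 - 142800 + 5073187}{109} = -258639 + \frac{1}{109} \cdot 4928007 = -258639 + \frac{4928007}{109} = - \frac{23263644}{109}$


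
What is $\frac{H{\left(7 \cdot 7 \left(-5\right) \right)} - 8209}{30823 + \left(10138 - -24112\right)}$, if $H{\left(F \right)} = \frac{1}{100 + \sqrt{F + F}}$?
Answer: $\frac{- 57463 \sqrt{10} + 820899 i}{65073 \left(- 100 i + 7 \sqrt{10}\right)} \approx -0.12615 - 3.2429 \cdot 10^{-8} i$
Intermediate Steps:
$H{\left(F \right)} = \frac{1}{100 + \sqrt{2} \sqrt{F}}$ ($H{\left(F \right)} = \frac{1}{100 + \sqrt{2 F}} = \frac{1}{100 + \sqrt{2} \sqrt{F}}$)
$\frac{H{\left(7 \cdot 7 \left(-5\right) \right)} - 8209}{30823 + \left(10138 - -24112\right)} = \frac{\frac{1}{100 + \sqrt{2} \sqrt{7 \cdot 7 \left(-5\right)}} - 8209}{30823 + \left(10138 - -24112\right)} = \frac{\frac{1}{100 + \sqrt{2} \sqrt{49 \left(-5\right)}} - 8209}{30823 + \left(10138 + 24112\right)} = \frac{\frac{1}{100 + \sqrt{2} \sqrt{-245}} - 8209}{30823 + 34250} = \frac{\frac{1}{100 + \sqrt{2} \cdot 7 i \sqrt{5}} - 8209}{65073} = \left(\frac{1}{100 + 7 i \sqrt{10}} - 8209\right) \frac{1}{65073} = \left(-8209 + \frac{1}{100 + 7 i \sqrt{10}}\right) \frac{1}{65073} = - \frac{8209}{65073} + \frac{1}{65073 \left(100 + 7 i \sqrt{10}\right)}$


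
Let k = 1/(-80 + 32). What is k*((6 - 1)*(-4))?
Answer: 5/12 ≈ 0.41667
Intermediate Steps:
k = -1/48 (k = 1/(-48) = -1/48 ≈ -0.020833)
k*((6 - 1)*(-4)) = -(6 - 1)*(-4)/48 = -5*(-4)/48 = -1/48*(-20) = 5/12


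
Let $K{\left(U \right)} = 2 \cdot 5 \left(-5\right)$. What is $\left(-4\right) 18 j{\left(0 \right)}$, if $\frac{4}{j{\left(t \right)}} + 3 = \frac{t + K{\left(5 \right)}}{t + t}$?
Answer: $0$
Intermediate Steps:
$K{\left(U \right)} = -50$ ($K{\left(U \right)} = 10 \left(-5\right) = -50$)
$j{\left(t \right)} = \frac{4}{-3 + \frac{-50 + t}{2 t}}$ ($j{\left(t \right)} = \frac{4}{-3 + \frac{t - 50}{t + t}} = \frac{4}{-3 + \frac{-50 + t}{2 t}}$)
$\left(-4\right) 18 j{\left(0 \right)} = \left(-4\right) 18 \left(\left(-8\right) 0 \frac{1}{50 + 5 \cdot 0}\right) = - 72 \left(\left(-8\right) 0 \frac{1}{50 + 0}\right) = - 72 \left(\left(-8\right) 0 \cdot \frac{1}{50}\right) = \left(-72\right) 0 = 0$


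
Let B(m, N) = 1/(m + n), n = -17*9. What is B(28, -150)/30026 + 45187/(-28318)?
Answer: -42399534017/26571133375 ≈ -1.5957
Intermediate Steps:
n = -153
B(m, N) = 1/(-153 + m) (B(m, N) = 1/(m - 153) = 1/(-153 + m))
B(28, -150)/30026 + 45187/(-28318) = 1/((-153 + 28)*30026) + 45187/(-28318) = (1/30026)/(-125) + 45187*(-1/28318) = -1/125*1/30026 - 45187/28318 = -1/3753250 - 45187/28318 = -42399534017/26571133375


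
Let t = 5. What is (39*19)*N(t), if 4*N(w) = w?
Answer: 3705/4 ≈ 926.25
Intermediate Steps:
N(w) = w/4
(39*19)*N(t) = (39*19)*((¼)*5) = 741*(5/4) = 3705/4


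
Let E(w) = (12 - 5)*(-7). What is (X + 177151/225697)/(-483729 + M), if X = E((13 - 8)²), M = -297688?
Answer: 10882002/176363472649 ≈ 6.1702e-5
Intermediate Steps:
E(w) = -49 (E(w) = 7*(-7) = -49)
X = -49
(X + 177151/225697)/(-483729 + M) = (-49 + 177151/225697)/(-483729 - 297688) = (-49 + 177151*(1/225697))/(-781417) = (-49 + 177151/225697)*(-1/781417) = -10882002/225697*(-1/781417) = 10882002/176363472649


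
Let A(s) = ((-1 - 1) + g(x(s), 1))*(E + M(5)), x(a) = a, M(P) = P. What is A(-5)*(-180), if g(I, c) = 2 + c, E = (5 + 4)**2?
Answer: -15480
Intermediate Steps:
E = 81 (E = 9**2 = 81)
A(s) = 86 (A(s) = ((-1 - 1) + (2 + 1))*(81 + 5) = (-2 + 3)*86 = 1*86 = 86)
A(-5)*(-180) = 86*(-180) = -15480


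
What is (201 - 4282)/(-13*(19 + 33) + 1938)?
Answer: -4081/1262 ≈ -3.2338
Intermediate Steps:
(201 - 4282)/(-13*(19 + 33) + 1938) = -4081/(-13*52 + 1938) = -4081/(-676 + 1938) = -4081/1262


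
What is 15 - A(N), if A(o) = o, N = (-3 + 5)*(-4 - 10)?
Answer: 43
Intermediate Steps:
N = -28 (N = 2*(-14) = -28)
15 - A(N) = 15 - 1*(-28) = 15 + 28 = 43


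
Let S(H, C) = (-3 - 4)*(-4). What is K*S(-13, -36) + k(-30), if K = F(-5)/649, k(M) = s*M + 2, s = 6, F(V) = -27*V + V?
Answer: -111882/649 ≈ -172.39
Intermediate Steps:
F(V) = -26*V
k(M) = 2 + 6*M (k(M) = 6*M + 2 = 2 + 6*M)
S(H, C) = 28 (S(H, C) = -7*(-4) = 28)
K = 130/649 (K = -26*(-5)/649 = 130*(1/649) = 130/649 ≈ 0.20031)
K*S(-13, -36) + k(-30) = (130/649)*28 + (2 + 6*(-30)) = 3640/649 + (2 - 180) = 3640/649 - 178 = -111882/649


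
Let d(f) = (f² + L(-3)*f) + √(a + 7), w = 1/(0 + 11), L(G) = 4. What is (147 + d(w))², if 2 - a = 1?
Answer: 318097352/14641 + 71328*√2/121 ≈ 22560.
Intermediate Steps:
a = 1 (a = 2 - 1*1 = 2 - 1 = 1)
w = 1/11 ≈ 0.090909
d(f) = f² + 2*√2 + 4*f (d(f) = (f² + 4*f) + √(1 + 7) = (f² + 4*f) + √8 = (f² + 4*f) + 2*√2 = f² + 2*√2 + 4*f)
(147 + d(w))² = (147 + ((1/11)² + 2*√2 + 4*(1/11)))² = (147 + (1/121 + 2*√2 + 4/11))² = (147 + (45/121 + 2*√2))² = (17832/121 + 2*√2)²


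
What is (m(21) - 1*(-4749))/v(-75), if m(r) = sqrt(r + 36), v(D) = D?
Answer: -1583/25 - sqrt(57)/75 ≈ -63.421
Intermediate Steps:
m(r) = sqrt(36 + r)
(m(21) - 1*(-4749))/v(-75) = (sqrt(36 + 21) - 1*(-4749))/(-75) = (sqrt(57) + 4749)*(-1/75) = (4749 + sqrt(57))*(-1/75) = -1583/25 - sqrt(57)/75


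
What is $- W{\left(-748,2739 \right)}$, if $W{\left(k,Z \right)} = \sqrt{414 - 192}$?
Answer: $- \sqrt{222} \approx -14.9$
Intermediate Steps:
$W{\left(k,Z \right)} = \sqrt{222}$
$- W{\left(-748,2739 \right)} = - \sqrt{222}$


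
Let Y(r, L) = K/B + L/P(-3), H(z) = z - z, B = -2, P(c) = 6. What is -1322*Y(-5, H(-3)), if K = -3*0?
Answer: 0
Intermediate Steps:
K = 0
H(z) = 0
Y(r, L) = L/6 (Y(r, L) = 0/(-2) + L/6 = 0*(-½) + L*(⅙) = 0 + L/6 = L/6)
-1322*Y(-5, H(-3)) = -661*0/3 = -1322*0 = 0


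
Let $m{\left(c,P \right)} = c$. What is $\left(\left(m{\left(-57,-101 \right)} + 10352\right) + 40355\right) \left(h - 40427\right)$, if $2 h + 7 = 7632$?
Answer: $-1854524425$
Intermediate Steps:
$h = \frac{7625}{2}$ ($h = - \frac{7}{2} + \frac{1}{2} \cdot 7632 = - \frac{7}{2} + 3816 = \frac{7625}{2} \approx 3812.5$)
$\left(\left(m{\left(-57,-101 \right)} + 10352\right) + 40355\right) \left(h - 40427\right) = \left(\left(-57 + 10352\right) + 40355\right) \left(\frac{7625}{2} - 40427\right) = \left(10295 + 40355\right) \left(- \frac{73229}{2}\right) = 50650 \left(- \frac{73229}{2}\right) = -1854524425$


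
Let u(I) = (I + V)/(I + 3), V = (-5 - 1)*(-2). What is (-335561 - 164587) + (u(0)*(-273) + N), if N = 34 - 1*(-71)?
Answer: -501135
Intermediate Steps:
V = 12 (V = -6*(-2) = 12)
u(I) = (12 + I)/(3 + I) (u(I) = (I + 12)/(I + 3) = (12 + I)/(3 + I))
N = 105 (N = 34 + 71 = 105)
(-335561 - 164587) + (u(0)*(-273) + N) = (-335561 - 164587) + (((12 + 0)/(3 + 0))*(-273) + 105) = -500148 + ((12/3)*(-273) + 105) = -500148 + (((⅓)*12)*(-273) + 105) = -500148 + (4*(-273) + 105) = -500148 + (-1092 + 105) = -500148 - 987 = -501135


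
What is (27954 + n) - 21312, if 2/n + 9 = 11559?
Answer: 38357551/5775 ≈ 6642.0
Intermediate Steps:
n = 1/5775 (n = 2/(-9 + 11559) = 2/11550 = 2*(1/11550) = 1/5775 ≈ 0.00017316)
(27954 + n) - 21312 = (27954 + 1/5775) - 21312 = 161434351/5775 - 21312 = 38357551/5775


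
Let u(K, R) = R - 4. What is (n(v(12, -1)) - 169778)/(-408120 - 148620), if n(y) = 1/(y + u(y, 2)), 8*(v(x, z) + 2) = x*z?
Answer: 31126/102069 ≈ 0.30495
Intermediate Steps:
v(x, z) = -2 + x*z/8 (v(x, z) = -2 + (x*z)/8 = -2 + x*z/8)
u(K, R) = -4 + R
n(y) = 1/(-2 + y) (n(y) = 1/(y + (-4 + 2)) = 1/(y - 2) = 1/(-2 + y))
(n(v(12, -1)) - 169778)/(-408120 - 148620) = (1/(-2 + (-2 + (⅛)*12*(-1))) - 169778)/(-408120 - 148620) = (1/(-2 + (-2 - 3/2)) - 169778)/(-556740) = (1/(-2 - 7/2) - 169778)*(-1/556740) = (1/(-11/2) - 169778)*(-1/556740) = (-2/11 - 169778)*(-1/556740) = -1867560/11*(-1/556740) = 31126/102069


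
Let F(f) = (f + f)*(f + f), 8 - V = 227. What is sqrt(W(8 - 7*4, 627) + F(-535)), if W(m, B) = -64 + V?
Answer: sqrt(1144617) ≈ 1069.9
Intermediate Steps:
V = -219 (V = 8 - 1*227 = 8 - 227 = -219)
W(m, B) = -283 (W(m, B) = -64 - 219 = -283)
F(f) = 4*f**2 (F(f) = (2*f)*(2*f) = 4*f**2)
sqrt(W(8 - 7*4, 627) + F(-535)) = sqrt(-283 + 4*(-535)**2) = sqrt(-283 + 4*286225) = sqrt(-283 + 1144900) = sqrt(1144617)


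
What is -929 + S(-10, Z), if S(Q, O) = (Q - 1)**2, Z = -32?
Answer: -808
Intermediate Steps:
S(Q, O) = (-1 + Q)**2
-929 + S(-10, Z) = -929 + (-1 - 10)**2 = -929 + (-11)**2 = -929 + 121 = -808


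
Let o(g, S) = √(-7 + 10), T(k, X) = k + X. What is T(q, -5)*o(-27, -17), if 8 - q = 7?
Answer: -4*√3 ≈ -6.9282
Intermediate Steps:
q = 1 (q = 8 - 1*7 = 8 - 7 = 1)
T(k, X) = X + k
o(g, S) = √3
T(q, -5)*o(-27, -17) = (-5 + 1)*√3 = -4*√3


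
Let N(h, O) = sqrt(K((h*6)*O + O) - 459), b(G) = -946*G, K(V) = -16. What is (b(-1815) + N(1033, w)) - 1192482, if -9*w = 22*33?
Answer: 524508 + 5*I*sqrt(19) ≈ 5.2451e+5 + 21.794*I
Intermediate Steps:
w = -242/3 (w = -22*33/9 = -1/9*726 = -242/3 ≈ -80.667)
N(h, O) = 5*I*sqrt(19) (N(h, O) = sqrt(-16 - 459) = sqrt(-475) = 5*I*sqrt(19))
(b(-1815) + N(1033, w)) - 1192482 = (-946*(-1815) + 5*I*sqrt(19)) - 1192482 = (1716990 + 5*I*sqrt(19)) - 1192482 = 524508 + 5*I*sqrt(19)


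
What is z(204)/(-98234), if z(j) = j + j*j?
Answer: -20910/49117 ≈ -0.42572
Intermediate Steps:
z(j) = j + j**2
z(204)/(-98234) = (204*(1 + 204))/(-98234) = (204*205)*(-1/98234) = 41820*(-1/98234) = -20910/49117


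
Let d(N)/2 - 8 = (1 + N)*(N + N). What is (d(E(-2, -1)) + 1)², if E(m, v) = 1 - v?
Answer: 1681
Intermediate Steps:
d(N) = 16 + 4*N*(1 + N) (d(N) = 16 + 2*((1 + N)*(N + N)) = 16 + 2*((1 + N)*(2*N)) = 16 + 2*(2*N*(1 + N)) = 16 + 4*N*(1 + N))
(d(E(-2, -1)) + 1)² = ((16 + 4*(1 - 1*(-1)) + 4*(1 - 1*(-1))²) + 1)² = ((16 + 4*(1 + 1) + 4*(1 + 1)²) + 1)² = ((16 + 4*2 + 4*2²) + 1)² = ((16 + 8 + 4*4) + 1)² = ((16 + 8 + 16) + 1)² = (40 + 1)² = 41² = 1681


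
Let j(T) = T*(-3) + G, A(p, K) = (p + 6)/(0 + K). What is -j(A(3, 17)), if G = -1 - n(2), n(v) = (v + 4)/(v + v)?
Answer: 139/34 ≈ 4.0882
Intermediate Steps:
n(v) = (4 + v)/(2*v) (n(v) = (4 + v)/((2*v)) = (4 + v)*(1/(2*v)) = (4 + v)/(2*v))
G = -5/2 (G = -1 - (4 + 2)/(2*2) = -1 - 6/(2*2) = -1 - 1*3/2 = -1 - 3/2 = -5/2 ≈ -2.5000)
A(p, K) = (6 + p)/K
j(T) = -5/2 - 3*T (j(T) = T*(-3) - 5/2 = -3*T - 5/2 = -5/2 - 3*T)
-j(A(3, 17)) = -(-5/2 - 3*(6 + 3)/17) = -(-5/2 - 3*9/17) = -(-5/2 - 27/17) = -1*(-139/34) = 139/34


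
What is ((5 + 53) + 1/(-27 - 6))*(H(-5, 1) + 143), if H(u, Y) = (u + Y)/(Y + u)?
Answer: 91824/11 ≈ 8347.6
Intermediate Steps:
H(u, Y) = 1 (H(u, Y) = (Y + u)/(Y + u) = 1)
((5 + 53) + 1/(-27 - 6))*(H(-5, 1) + 143) = ((5 + 53) + 1/(-27 - 6))*(1 + 143) = (58 + 1/(-33))*144 = (58 - 1/33)*144 = (1913/33)*144 = 91824/11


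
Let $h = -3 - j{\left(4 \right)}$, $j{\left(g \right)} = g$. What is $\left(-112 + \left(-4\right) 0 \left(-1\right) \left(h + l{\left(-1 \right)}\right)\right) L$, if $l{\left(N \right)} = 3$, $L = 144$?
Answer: $-16128$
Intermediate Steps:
$h = -7$ ($h = -3 - 4 = -7$)
$\left(-112 + \left(-4\right) 0 \left(-1\right) \left(h + l{\left(-1 \right)}\right)\right) L = \left(-112 + \left(-4\right) 0 \left(-1\right) \left(-7 + 3\right)\right) 144 = \left(-112 + 0 \left(-1\right) \left(-4\right)\right) 144 = \left(-112 + 0 \left(-4\right)\right) 144 = \left(-112 + 0\right) 144 = \left(-112\right) 144 = -16128$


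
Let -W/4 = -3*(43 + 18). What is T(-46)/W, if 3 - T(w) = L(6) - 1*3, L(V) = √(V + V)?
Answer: 1/122 - √3/366 ≈ 0.0034643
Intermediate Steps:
L(V) = √2*√V (L(V) = √(2*V) = √2*√V)
T(w) = 6 - 2*√3 (T(w) = 3 - (√2*√6 - 1*3) = 3 - (2*√3 - 3) = 3 - (-3 + 2*√3) = 3 + (3 - 2*√3) = 6 - 2*√3)
W = 732 (W = -(-12)*(43 + 18) = -(-12)*61 = -4*(-183) = 732)
T(-46)/W = (6 - 2*√3)/732 = (6 - 2*√3)*(1/732) = 1/122 - √3/366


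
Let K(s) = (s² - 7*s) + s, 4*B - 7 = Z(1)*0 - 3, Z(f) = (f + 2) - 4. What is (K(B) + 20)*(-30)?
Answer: -450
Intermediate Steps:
Z(f) = -2 + f (Z(f) = (2 + f) - 4 = -2 + f)
B = 1 (B = 7/4 + ((-2 + 1)*0 - 3)/4 = 7/4 + (-1*0 - 3)/4 = 7/4 + (0 - 3)/4 = 7/4 + (¼)*(-3) = 7/4 - ¾ = 1)
K(s) = s² - 6*s
(K(B) + 20)*(-30) = (1*(-6 + 1) + 20)*(-30) = (1*(-5) + 20)*(-30) = (-5 + 20)*(-30) = 15*(-30) = -450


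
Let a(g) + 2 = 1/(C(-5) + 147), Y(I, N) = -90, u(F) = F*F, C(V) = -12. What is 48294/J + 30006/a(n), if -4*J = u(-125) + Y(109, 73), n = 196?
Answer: -62981297694/4178915 ≈ -15071.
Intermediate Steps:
u(F) = F²
J = -15535/4 (J = -((-125)² - 90)/4 = -(15625 - 90)/4 = -¼*15535 = -15535/4 ≈ -3883.8)
a(g) = -269/135 (a(g) = -2 + 1/(-12 + 147) = -2 + 1/135 = -269/135)
48294/J + 30006/a(n) = 48294/(-15535/4) + 30006/(-269/135) = 48294*(-4/15535) + 30006*(-135/269) = -193176/15535 - 4050810/269 = -62981297694/4178915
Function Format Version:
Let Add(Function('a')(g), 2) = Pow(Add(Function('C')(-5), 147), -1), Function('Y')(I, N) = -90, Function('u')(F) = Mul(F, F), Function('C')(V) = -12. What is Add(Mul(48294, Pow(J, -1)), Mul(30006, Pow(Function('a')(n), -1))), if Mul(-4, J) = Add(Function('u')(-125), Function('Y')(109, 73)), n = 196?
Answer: Rational(-62981297694, 4178915) ≈ -15071.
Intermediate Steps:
Function('u')(F) = Pow(F, 2)
J = Rational(-15535, 4) (J = Mul(Rational(-1, 4), Add(Pow(-125, 2), -90)) = Mul(Rational(-1, 4), Add(15625, -90)) = Mul(Rational(-1, 4), 15535) = Rational(-15535, 4) ≈ -3883.8)
Function('a')(g) = Rational(-269, 135) (Function('a')(g) = Add(-2, Pow(Add(-12, 147), -1)) = Add(-2, Pow(135, -1)) = Add(-2, Rational(1, 135)) = Rational(-269, 135))
Add(Mul(48294, Pow(J, -1)), Mul(30006, Pow(Function('a')(n), -1))) = Add(Mul(48294, Pow(Rational(-15535, 4), -1)), Mul(30006, Pow(Rational(-269, 135), -1))) = Add(Mul(48294, Rational(-4, 15535)), Mul(30006, Rational(-135, 269))) = Add(Rational(-193176, 15535), Rational(-4050810, 269)) = Rational(-62981297694, 4178915)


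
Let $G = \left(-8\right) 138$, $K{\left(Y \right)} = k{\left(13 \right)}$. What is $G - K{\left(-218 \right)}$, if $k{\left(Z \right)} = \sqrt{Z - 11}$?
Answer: $-1104 - \sqrt{2} \approx -1105.4$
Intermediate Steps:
$k{\left(Z \right)} = \sqrt{-11 + Z}$
$K{\left(Y \right)} = \sqrt{2}$ ($K{\left(Y \right)} = \sqrt{-11 + 13} = \sqrt{2}$)
$G = -1104$
$G - K{\left(-218 \right)} = -1104 - \sqrt{2}$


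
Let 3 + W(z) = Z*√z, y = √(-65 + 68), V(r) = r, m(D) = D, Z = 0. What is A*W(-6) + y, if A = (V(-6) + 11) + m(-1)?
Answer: -12 + √3 ≈ -10.268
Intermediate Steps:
y = √3 ≈ 1.7320
W(z) = -3 (W(z) = -3 + 0*√z = -3 + 0 = -3)
A = 4 (A = (-6 + 11) - 1 = 5 - 1 = 4)
A*W(-6) + y = 4*(-3) + √3 = -12 + √3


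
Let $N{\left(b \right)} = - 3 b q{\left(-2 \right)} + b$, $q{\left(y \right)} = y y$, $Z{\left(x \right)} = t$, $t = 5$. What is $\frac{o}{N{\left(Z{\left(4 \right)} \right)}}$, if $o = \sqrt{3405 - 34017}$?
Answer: $- \frac{2 i \sqrt{7653}}{55} \approx - 3.1811 i$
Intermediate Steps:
$Z{\left(x \right)} = 5$
$o = 2 i \sqrt{7653}$ ($o = \sqrt{-30612} = 2 i \sqrt{7653} \approx 174.96 i$)
$q{\left(y \right)} = y^{2}$
$N{\left(b \right)} = - 11 b$ ($N{\left(b \right)} = - 3 b \left(-2\right)^{2} + b = - 3 b 4 + b = - 12 b + b = - 11 b$)
$\frac{o}{N{\left(Z{\left(4 \right)} \right)}} = \frac{2 i \sqrt{7653}}{\left(-11\right) 5} = \frac{2 i \sqrt{7653}}{-55} = 2 i \sqrt{7653} \left(- \frac{1}{55}\right) = - \frac{2 i \sqrt{7653}}{55}$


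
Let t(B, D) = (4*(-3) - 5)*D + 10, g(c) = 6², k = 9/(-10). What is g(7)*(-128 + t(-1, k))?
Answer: -18486/5 ≈ -3697.2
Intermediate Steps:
k = -9/10 (k = 9*(-⅒) = -9/10 ≈ -0.90000)
g(c) = 36
t(B, D) = 10 - 17*D (t(B, D) = (-12 - 5)*D + 10 = -17*D + 10 = 10 - 17*D)
g(7)*(-128 + t(-1, k)) = 36*(-128 + (10 - 17*(-9/10))) = 36*(-128 + (10 + 153/10)) = 36*(-128 + 253/10) = 36*(-1027/10) = -18486/5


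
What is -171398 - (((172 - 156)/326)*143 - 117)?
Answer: -27919947/163 ≈ -1.7129e+5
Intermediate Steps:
-171398 - (((172 - 156)/326)*143 - 117) = -171398 - ((16*(1/326))*143 - 117) = -171398 - ((8/163)*143 - 117) = -171398 - (1144/163 - 117) = -171398 - 1*(-17927/163) = -171398 + 17927/163 = -27919947/163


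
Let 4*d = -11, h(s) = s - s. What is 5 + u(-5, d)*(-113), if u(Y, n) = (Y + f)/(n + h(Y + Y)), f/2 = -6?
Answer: -7629/11 ≈ -693.54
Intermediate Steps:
h(s) = 0
f = -12 (f = 2*(-6) = -12)
d = -11/4 (d = (¼)*(-11) = -11/4 ≈ -2.7500)
u(Y, n) = (-12 + Y)/n (u(Y, n) = (Y - 12)/(n + 0) = (-12 + Y)/n)
5 + u(-5, d)*(-113) = 5 + ((-12 - 5)/(-11/4))*(-113) = 5 - 4/11*(-17)*(-113) = 5 + (68/11)*(-113) = 5 - 7684/11 = -7629/11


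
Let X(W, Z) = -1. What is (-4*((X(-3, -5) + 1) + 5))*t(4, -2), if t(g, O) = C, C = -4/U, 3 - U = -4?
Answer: 80/7 ≈ 11.429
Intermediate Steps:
U = 7 (U = 3 - 1*(-4) = 3 + 4 = 7)
C = -4/7 ≈ -0.57143
t(g, O) = -4/7
(-4*((X(-3, -5) + 1) + 5))*t(4, -2) = -4*((-1 + 1) + 5)*(-4/7) = -4*(0 + 5)*(-4/7) = -4*5*(-4/7) = -20*(-4/7) = 80/7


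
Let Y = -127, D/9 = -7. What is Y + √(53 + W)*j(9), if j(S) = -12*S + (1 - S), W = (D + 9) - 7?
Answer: -127 - 232*I*√2 ≈ -127.0 - 328.1*I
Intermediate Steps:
D = -63 (D = 9*(-7) = -63)
W = -61 (W = (-63 + 9) - 7 = -54 - 7 = -61)
j(S) = 1 - 13*S
Y + √(53 + W)*j(9) = -127 + √(53 - 61)*(1 - 13*9) = -127 + √(-8)*(1 - 117) = -127 + (2*I*√2)*(-116) = -127 - 232*I*√2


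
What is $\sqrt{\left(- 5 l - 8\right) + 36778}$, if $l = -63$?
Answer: $\sqrt{37085} \approx 192.57$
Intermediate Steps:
$\sqrt{\left(- 5 l - 8\right) + 36778} = \sqrt{\left(\left(-5\right) \left(-63\right) - 8\right) + 36778} = \sqrt{\left(315 - 8\right) + 36778} = \sqrt{307 + 36778} = \sqrt{37085}$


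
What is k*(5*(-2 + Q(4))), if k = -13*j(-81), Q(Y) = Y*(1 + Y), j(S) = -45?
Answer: 52650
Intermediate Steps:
k = 585 (k = -13*(-45) = 585)
k*(5*(-2 + Q(4))) = 585*(5*(-2 + 4*(1 + 4))) = 585*(5*(-2 + 4*5)) = 585*(5*(-2 + 20)) = 585*(5*18) = 585*90 = 52650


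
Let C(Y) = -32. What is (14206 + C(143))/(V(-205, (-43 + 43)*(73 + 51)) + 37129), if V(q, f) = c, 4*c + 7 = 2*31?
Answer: 56696/148571 ≈ 0.38161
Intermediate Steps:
c = 55/4 (c = -7/4 + (2*31)/4 = -7/4 + (¼)*62 = -7/4 + 31/2 = 55/4 ≈ 13.750)
V(q, f) = 55/4
(14206 + C(143))/(V(-205, (-43 + 43)*(73 + 51)) + 37129) = (14206 - 32)/(55/4 + 37129) = 14174/(148571/4) = 14174*(4/148571) = 56696/148571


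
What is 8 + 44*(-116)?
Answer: -5096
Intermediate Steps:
8 + 44*(-116) = 8 - 5104 = -5096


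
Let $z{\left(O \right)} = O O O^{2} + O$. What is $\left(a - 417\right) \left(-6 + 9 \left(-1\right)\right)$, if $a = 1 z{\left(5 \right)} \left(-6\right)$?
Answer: $62955$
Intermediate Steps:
$z{\left(O \right)} = O + O^{4}$ ($z{\left(O \right)} = O O^{3} + O = O^{4} + O = O + O^{4}$)
$a = -3780$ ($a = 1 \left(5 + 5^{4}\right) \left(-6\right) = 1 \left(5 + 625\right) \left(-6\right) = 1 \cdot 630 \left(-6\right) = 630 \left(-6\right) = -3780$)
$\left(a - 417\right) \left(-6 + 9 \left(-1\right)\right) = \left(-3780 - 417\right) \left(-6 + 9 \left(-1\right)\right) = - 4197 \left(-6 - 9\right) = \left(-4197\right) \left(-15\right) = 62955$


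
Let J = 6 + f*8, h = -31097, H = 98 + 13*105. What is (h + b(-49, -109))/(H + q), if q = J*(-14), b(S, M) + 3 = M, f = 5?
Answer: -10403/273 ≈ -38.106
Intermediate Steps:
H = 1463 (H = 98 + 1365 = 1463)
J = 46 (J = 6 + 5*8 = 6 + 40 = 46)
b(S, M) = -3 + M
q = -644 (q = 46*(-14) = -644)
(h + b(-49, -109))/(H + q) = (-31097 + (-3 - 109))/(1463 - 644) = (-31097 - 112)/819 = -31209*1/819 = -10403/273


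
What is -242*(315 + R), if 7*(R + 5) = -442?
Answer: -418176/7 ≈ -59739.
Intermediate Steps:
R = -477/7 (R = -5 + (1/7)*(-442) = -5 - 442/7 = -477/7 ≈ -68.143)
-242*(315 + R) = -242*(315 - 477/7) = -242*1728/7 = -418176/7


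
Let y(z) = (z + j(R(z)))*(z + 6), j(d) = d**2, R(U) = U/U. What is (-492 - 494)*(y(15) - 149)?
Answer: -184382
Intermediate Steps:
R(U) = 1
y(z) = (1 + z)*(6 + z) (y(z) = (z + 1**2)*(z + 6) = (z + 1)*(6 + z) = (1 + z)*(6 + z))
(-492 - 494)*(y(15) - 149) = (-492 - 494)*((6 + 15**2 + 7*15) - 149) = -986*((6 + 225 + 105) - 149) = -986*(336 - 149) = -986*187 = -184382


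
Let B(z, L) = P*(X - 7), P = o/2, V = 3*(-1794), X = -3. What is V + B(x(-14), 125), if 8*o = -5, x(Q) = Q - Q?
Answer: -43031/8 ≈ -5378.9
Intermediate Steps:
x(Q) = 0
o = -5/8 (o = (1/8)*(-5) = -5/8 ≈ -0.62500)
V = -5382
P = -5/16 (P = -5/8/2 = -5/8*1/2 = -5/16 ≈ -0.31250)
B(z, L) = 25/8 (B(z, L) = -5*(-3 - 7)/16 = -5/16*(-10) = 25/8)
V + B(x(-14), 125) = -5382 + 25/8 = -43031/8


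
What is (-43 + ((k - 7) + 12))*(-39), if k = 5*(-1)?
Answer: 1677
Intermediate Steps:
k = -5
(-43 + ((k - 7) + 12))*(-39) = (-43 + ((-5 - 7) + 12))*(-39) = (-43 + (-12 + 12))*(-39) = (-43 + 0)*(-39) = -43*(-39) = 1677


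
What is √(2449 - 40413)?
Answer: 2*I*√9491 ≈ 194.84*I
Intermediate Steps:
√(2449 - 40413) = √(-37964) = 2*I*√9491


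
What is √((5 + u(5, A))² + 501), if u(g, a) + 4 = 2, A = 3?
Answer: √510 ≈ 22.583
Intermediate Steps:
u(g, a) = -2 (u(g, a) = -4 + 2 = -2)
√((5 + u(5, A))² + 501) = √((5 - 2)² + 501) = √(3² + 501) = √(9 + 501) = √510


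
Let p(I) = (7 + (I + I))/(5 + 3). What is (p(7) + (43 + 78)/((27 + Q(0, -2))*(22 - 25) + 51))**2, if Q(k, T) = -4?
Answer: 87025/5184 ≈ 16.787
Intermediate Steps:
p(I) = 7/8 + I/4 (p(I) = (7 + 2*I)/8 = (7 + 2*I)*(1/8) = 7/8 + I/4)
(p(7) + (43 + 78)/((27 + Q(0, -2))*(22 - 25) + 51))**2 = ((7/8 + (1/4)*7) + (43 + 78)/((27 - 4)*(22 - 25) + 51))**2 = ((7/8 + 7/4) + 121/(23*(-3) + 51))**2 = (21/8 + 121/(-69 + 51))**2 = (21/8 + 121/(-18))**2 = (21/8 + 121*(-1/18))**2 = (21/8 - 121/18)**2 = (-295/72)**2 = 87025/5184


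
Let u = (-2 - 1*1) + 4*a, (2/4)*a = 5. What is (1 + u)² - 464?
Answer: 980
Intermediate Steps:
a = 10 (a = 2*5 = 10)
u = 37 (u = (-2 - 1*1) + 4*10 = (-2 - 1) + 40 = -3 + 40 = 37)
(1 + u)² - 464 = (1 + 37)² - 464 = 38² - 464 = 1444 - 464 = 980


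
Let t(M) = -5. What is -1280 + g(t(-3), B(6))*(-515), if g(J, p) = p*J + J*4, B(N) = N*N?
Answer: 101720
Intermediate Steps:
B(N) = N**2
g(J, p) = 4*J + J*p (g(J, p) = J*p + 4*J = 4*J + J*p)
-1280 + g(t(-3), B(6))*(-515) = -1280 - 5*(4 + 6**2)*(-515) = -1280 - 5*(4 + 36)*(-515) = -1280 - 5*40*(-515) = -1280 - 200*(-515) = -1280 + 103000 = 101720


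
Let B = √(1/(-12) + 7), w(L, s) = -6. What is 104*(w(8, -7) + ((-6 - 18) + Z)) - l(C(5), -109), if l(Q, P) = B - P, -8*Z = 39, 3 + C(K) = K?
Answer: -3736 - √249/6 ≈ -3738.6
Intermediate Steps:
C(K) = -3 + K
Z = -39/8 (Z = -⅛*39 = -39/8 ≈ -4.8750)
B = √249/6 (B = √(-1/12 + 7) = √(83/12) = √249/6 ≈ 2.6300)
l(Q, P) = -P + √249/6 (l(Q, P) = √249/6 - P = -P + √249/6)
104*(w(8, -7) + ((-6 - 18) + Z)) - l(C(5), -109) = 104*(-6 + ((-6 - 18) - 39/8)) - (-1*(-109) + √249/6) = 104*(-6 + (-24 - 39/8)) - (109 + √249/6) = 104*(-6 - 231/8) + (-109 - √249/6) = 104*(-279/8) + (-109 - √249/6) = -3627 + (-109 - √249/6) = -3736 - √249/6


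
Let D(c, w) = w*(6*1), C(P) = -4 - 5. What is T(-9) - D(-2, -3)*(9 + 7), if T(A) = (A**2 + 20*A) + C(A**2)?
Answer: 180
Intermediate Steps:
C(P) = -9
D(c, w) = 6*w (D(c, w) = w*6 = 6*w)
T(A) = -9 + A**2 + 20*A (T(A) = (A**2 + 20*A) - 9 = -9 + A**2 + 20*A)
T(-9) - D(-2, -3)*(9 + 7) = (-9 + (-9)**2 + 20*(-9)) - 6*(-3)*(9 + 7) = (-9 + 81 - 180) - (-18)*16 = -108 - 1*(-288) = -108 + 288 = 180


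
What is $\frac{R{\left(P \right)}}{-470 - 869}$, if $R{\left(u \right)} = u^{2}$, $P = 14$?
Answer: $- \frac{196}{1339} \approx -0.14638$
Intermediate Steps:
$\frac{R{\left(P \right)}}{-470 - 869} = \frac{14^{2}}{-470 - 869} = \frac{196}{-1339} = 196 \left(- \frac{1}{1339}\right) = - \frac{196}{1339}$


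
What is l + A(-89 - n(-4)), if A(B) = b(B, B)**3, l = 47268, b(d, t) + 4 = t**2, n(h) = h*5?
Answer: 107646433361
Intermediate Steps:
n(h) = 5*h
b(d, t) = -4 + t**2
A(B) = (-4 + B**2)**3
l + A(-89 - n(-4)) = 47268 + (-4 + (-89 - 5*(-4))**2)**3 = 47268 + (-4 + (-89 - 1*(-20))**2)**3 = 47268 + (-4 + (-89 + 20)**2)**3 = 47268 + (-4 + (-69)**2)**3 = 47268 + (-4 + 4761)**3 = 47268 + 4757**3 = 47268 + 107646386093 = 107646433361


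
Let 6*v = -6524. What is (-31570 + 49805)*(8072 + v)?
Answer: 382096190/3 ≈ 1.2737e+8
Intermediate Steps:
v = -3262/3 (v = (⅙)*(-6524) = -3262/3 ≈ -1087.3)
(-31570 + 49805)*(8072 + v) = (-31570 + 49805)*(8072 - 3262/3) = 18235*(20954/3) = 382096190/3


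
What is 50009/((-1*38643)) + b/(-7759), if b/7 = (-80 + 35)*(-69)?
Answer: -1227925436/299831037 ≈ -4.0954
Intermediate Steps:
b = 21735 (b = 7*((-80 + 35)*(-69)) = 7*(-45*(-69)) = 7*3105 = 21735)
50009/((-1*38643)) + b/(-7759) = 50009/((-1*38643)) + 21735/(-7759) = 50009/(-38643) + 21735*(-1/7759) = 50009*(-1/38643) - 21735/7759 = -50009/38643 - 21735/7759 = -1227925436/299831037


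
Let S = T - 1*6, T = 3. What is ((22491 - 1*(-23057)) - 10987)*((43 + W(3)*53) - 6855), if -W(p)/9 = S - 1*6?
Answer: -87059159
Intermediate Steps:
S = -3 (S = 3 - 1*6 = 3 - 6 = -3)
W(p) = 81 (W(p) = -9*(-3 - 1*6) = -9*(-3 - 6) = -9*(-9) = 81)
((22491 - 1*(-23057)) - 10987)*((43 + W(3)*53) - 6855) = ((22491 - 1*(-23057)) - 10987)*((43 + 81*53) - 6855) = ((22491 + 23057) - 10987)*((43 + 4293) - 6855) = (45548 - 10987)*(4336 - 6855) = 34561*(-2519) = -87059159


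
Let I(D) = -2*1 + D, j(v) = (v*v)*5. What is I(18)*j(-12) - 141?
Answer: 11379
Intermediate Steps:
j(v) = 5*v² (j(v) = v²*5 = 5*v²)
I(D) = -2 + D
I(18)*j(-12) - 141 = (-2 + 18)*(5*(-12)²) - 141 = 16*(5*144) - 141 = 16*720 - 141 = 11520 - 141 = 11379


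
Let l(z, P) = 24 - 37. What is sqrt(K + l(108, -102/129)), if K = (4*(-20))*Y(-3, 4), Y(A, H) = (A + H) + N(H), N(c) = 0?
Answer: I*sqrt(93) ≈ 9.6436*I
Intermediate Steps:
Y(A, H) = A + H (Y(A, H) = (A + H) + 0 = A + H)
l(z, P) = -13
K = -80 (K = (4*(-20))*(-3 + 4) = -80*1 = -80)
sqrt(K + l(108, -102/129)) = sqrt(-80 - 13) = sqrt(-93) = I*sqrt(93)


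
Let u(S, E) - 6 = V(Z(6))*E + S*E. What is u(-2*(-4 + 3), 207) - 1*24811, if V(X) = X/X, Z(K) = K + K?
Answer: -24184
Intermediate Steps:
Z(K) = 2*K
V(X) = 1
u(S, E) = 6 + E + E*S (u(S, E) = 6 + (1*E + S*E) = 6 + (E + E*S) = 6 + E + E*S)
u(-2*(-4 + 3), 207) - 1*24811 = (6 + 207 + 207*(-2*(-4 + 3))) - 1*24811 = (6 + 207 + 207*(-2*(-1))) - 24811 = (6 + 207 + 207*2) - 24811 = (6 + 207 + 414) - 24811 = 627 - 24811 = -24184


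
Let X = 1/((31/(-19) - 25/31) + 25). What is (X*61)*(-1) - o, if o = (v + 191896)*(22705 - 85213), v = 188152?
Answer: 315694020627047/13289 ≈ 2.3756e+10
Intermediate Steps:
X = 589/13289 (X = 1/((31*(-1/19) - 25*1/31) + 25) = 1/((-31/19 - 25/31) + 25) = 1/(-1436/589 + 25) = 1/(13289/589) = 589/13289 ≈ 0.044322)
o = -23756040384 (o = (188152 + 191896)*(22705 - 85213) = 380048*(-62508) = -23756040384)
(X*61)*(-1) - o = ((589/13289)*61)*(-1) - 1*(-23756040384) = (35929/13289)*(-1) + 23756040384 = -35929/13289 + 23756040384 = 315694020627047/13289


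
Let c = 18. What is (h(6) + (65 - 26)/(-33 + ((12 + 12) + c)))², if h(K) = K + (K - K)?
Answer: 961/9 ≈ 106.78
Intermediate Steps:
h(K) = K (h(K) = K + 0 = K)
(h(6) + (65 - 26)/(-33 + ((12 + 12) + c)))² = (6 + (65 - 26)/(-33 + ((12 + 12) + 18)))² = (6 + 39/(-33 + (24 + 18)))² = (6 + 39/(-33 + 42))² = (6 + 39/9)² = (6 + 39*(⅑))² = (6 + 13/3)² = (31/3)² = 961/9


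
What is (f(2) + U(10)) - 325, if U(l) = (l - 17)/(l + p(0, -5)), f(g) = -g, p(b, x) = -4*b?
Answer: -3277/10 ≈ -327.70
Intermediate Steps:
U(l) = (-17 + l)/l (U(l) = (l - 17)/(l - 4*0) = (-17 + l)/(l + 0) = (-17 + l)/l)
(f(2) + U(10)) - 325 = (-1*2 + (-17 + 10)/10) - 325 = (-2 + (1/10)*(-7)) - 325 = (-2 - 7/10) - 325 = -27/10 - 325 = -3277/10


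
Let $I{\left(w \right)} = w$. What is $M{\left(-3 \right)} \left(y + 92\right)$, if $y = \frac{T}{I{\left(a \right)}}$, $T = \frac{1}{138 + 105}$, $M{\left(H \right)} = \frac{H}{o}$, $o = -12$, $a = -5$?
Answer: $\frac{111779}{4860} \approx 23.0$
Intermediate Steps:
$M{\left(H \right)} = - \frac{H}{12}$ ($M{\left(H \right)} = \frac{H}{-12} = H \left(- \frac{1}{12}\right) = - \frac{H}{12}$)
$T = \frac{1}{243} \approx 0.0041152$
$y = - \frac{1}{1215}$ ($y = \frac{1}{243 \left(-5\right)} = \frac{1}{243} \left(- \frac{1}{5}\right) = - \frac{1}{1215} \approx -0.00082305$)
$M{\left(-3 \right)} \left(y + 92\right) = \left(- \frac{1}{12}\right) \left(-3\right) \left(- \frac{1}{1215} + 92\right) = \frac{1}{4} \cdot \frac{111779}{1215} = \frac{111779}{4860}$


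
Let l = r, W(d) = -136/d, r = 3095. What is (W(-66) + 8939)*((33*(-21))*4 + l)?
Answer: 95302765/33 ≈ 2.8880e+6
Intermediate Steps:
l = 3095
(W(-66) + 8939)*((33*(-21))*4 + l) = (-136/(-66) + 8939)*((33*(-21))*4 + 3095) = (-136*(-1/66) + 8939)*(-693*4 + 3095) = (68/33 + 8939)*(-2772 + 3095) = (295055/33)*323 = 95302765/33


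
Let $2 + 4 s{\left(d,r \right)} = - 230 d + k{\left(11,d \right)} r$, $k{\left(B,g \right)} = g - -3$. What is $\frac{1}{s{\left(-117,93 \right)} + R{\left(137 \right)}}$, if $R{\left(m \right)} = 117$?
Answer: $\frac{2}{8387} \approx 0.00023846$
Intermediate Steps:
$k{\left(B,g \right)} = 3 + g$ ($k{\left(B,g \right)} = g + 3 = 3 + g$)
$s{\left(d,r \right)} = - \frac{1}{2} - \frac{115 d}{2} + \frac{r \left(3 + d\right)}{4}$ ($s{\left(d,r \right)} = - \frac{1}{2} + \frac{- 230 d + \left(3 + d\right) r}{4} = - \frac{1}{2} + \frac{- 230 d + r \left(3 + d\right)}{4} = - \frac{1}{2} - \left(\frac{115 d}{2} - \frac{r \left(3 + d\right)}{4}\right) = - \frac{1}{2} - \frac{115 d}{2} + \frac{r \left(3 + d\right)}{4}$)
$\frac{1}{s{\left(-117,93 \right)} + R{\left(137 \right)}} = \frac{1}{\left(- \frac{1}{2} - - \frac{13455}{2} + \frac{1}{4} \cdot 93 \left(3 - 117\right)\right) + 117} = \frac{1}{\left(- \frac{1}{2} + \frac{13455}{2} + \frac{1}{4} \cdot 93 \left(-114\right)\right) + 117} = \frac{1}{\left(- \frac{1}{2} + \frac{13455}{2} - \frac{5301}{2}\right) + 117} = \frac{1}{\frac{8153}{2} + 117} = \frac{1}{\frac{8387}{2}} = \frac{2}{8387}$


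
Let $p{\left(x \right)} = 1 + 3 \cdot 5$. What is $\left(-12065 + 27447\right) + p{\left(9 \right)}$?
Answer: $15398$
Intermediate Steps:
$p{\left(x \right)} = 16$ ($p{\left(x \right)} = 1 + 15 = 16$)
$\left(-12065 + 27447\right) + p{\left(9 \right)} = \left(-12065 + 27447\right) + 16 = 15382 + 16 = 15398$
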